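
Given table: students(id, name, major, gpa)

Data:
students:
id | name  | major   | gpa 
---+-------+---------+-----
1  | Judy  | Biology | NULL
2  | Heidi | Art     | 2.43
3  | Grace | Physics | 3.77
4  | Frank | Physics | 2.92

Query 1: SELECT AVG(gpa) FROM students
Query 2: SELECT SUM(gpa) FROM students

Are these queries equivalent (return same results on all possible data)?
No, not equivalent

Query 1 returns: [(3.0400000000000005,)]
Query 2 returns: [(9.120000000000001,)]

Reason: AVG vs SUM give different aggregate values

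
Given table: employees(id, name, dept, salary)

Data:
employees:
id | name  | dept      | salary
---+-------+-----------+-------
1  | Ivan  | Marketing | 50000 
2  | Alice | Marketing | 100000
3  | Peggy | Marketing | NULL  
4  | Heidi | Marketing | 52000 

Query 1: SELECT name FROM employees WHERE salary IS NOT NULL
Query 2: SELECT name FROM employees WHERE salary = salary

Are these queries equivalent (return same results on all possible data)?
Yes, equivalent

Both queries return: [('Alice',), ('Heidi',), ('Ivan',)]

Reason: IS NOT NULL vs self-equality (both exclude NULLs)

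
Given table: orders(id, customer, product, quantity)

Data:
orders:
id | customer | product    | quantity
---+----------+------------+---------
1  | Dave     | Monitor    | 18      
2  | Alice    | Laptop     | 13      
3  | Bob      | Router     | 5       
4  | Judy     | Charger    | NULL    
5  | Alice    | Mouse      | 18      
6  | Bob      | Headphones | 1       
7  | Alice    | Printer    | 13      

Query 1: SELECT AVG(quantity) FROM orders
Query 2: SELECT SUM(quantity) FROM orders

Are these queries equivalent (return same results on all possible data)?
No, not equivalent

Query 1 returns: [(11.333333333333334,)]
Query 2 returns: [(68,)]

Reason: AVG vs SUM give different aggregate values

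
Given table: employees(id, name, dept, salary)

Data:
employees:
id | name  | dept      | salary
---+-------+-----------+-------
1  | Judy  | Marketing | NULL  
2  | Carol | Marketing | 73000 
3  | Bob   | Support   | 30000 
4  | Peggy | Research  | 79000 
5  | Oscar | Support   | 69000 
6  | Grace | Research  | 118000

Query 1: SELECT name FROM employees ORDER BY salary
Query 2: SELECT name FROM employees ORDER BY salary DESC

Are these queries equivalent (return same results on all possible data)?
No, not equivalent

Query 1 returns: [('Judy',), ('Bob',), ('Oscar',), ('Carol',), ('Peggy',), ('Grace',)]
Query 2 returns: [('Grace',), ('Peggy',), ('Carol',), ('Oscar',), ('Bob',), ('Judy',)]

Reason: ASC vs DESC gives opposite ordering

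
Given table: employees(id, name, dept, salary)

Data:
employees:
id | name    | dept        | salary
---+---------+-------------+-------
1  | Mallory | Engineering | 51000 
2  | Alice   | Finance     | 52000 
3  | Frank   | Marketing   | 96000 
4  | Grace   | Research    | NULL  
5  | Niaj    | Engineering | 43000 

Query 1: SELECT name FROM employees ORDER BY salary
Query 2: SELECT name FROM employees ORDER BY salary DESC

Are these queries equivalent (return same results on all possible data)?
No, not equivalent

Query 1 returns: [('Grace',), ('Niaj',), ('Mallory',), ('Alice',), ('Frank',)]
Query 2 returns: [('Frank',), ('Alice',), ('Mallory',), ('Niaj',), ('Grace',)]

Reason: ASC vs DESC gives opposite ordering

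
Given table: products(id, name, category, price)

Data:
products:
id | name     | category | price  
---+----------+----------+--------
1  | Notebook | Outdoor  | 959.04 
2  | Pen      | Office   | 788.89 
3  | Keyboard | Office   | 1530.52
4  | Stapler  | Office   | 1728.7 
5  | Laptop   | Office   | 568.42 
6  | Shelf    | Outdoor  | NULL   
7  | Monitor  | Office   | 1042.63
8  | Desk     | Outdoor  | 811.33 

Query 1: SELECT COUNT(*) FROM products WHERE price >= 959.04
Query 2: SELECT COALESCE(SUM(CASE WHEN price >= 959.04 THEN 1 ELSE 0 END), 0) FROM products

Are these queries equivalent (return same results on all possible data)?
Yes, equivalent

Both queries return: [(4,)]

Reason: COUNT with WHERE vs conditional SUM (COALESCE handles empty-table NULL)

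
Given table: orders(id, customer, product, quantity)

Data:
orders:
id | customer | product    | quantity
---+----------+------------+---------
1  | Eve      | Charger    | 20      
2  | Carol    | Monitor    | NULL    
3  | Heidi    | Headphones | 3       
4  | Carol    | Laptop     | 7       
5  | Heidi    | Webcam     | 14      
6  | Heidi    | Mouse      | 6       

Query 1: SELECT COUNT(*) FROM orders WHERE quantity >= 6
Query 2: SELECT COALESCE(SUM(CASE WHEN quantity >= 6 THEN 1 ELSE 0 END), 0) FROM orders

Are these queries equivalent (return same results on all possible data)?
Yes, equivalent

Both queries return: [(4,)]

Reason: COUNT with WHERE vs conditional SUM (COALESCE handles empty-table NULL)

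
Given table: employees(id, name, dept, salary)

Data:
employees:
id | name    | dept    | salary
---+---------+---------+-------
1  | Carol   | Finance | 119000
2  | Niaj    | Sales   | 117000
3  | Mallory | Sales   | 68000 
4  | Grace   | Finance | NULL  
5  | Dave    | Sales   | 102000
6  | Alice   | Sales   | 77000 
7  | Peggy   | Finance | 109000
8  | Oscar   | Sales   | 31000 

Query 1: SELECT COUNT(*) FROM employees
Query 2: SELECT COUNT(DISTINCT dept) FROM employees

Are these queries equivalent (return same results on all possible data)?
No, not equivalent

Query 1 returns: [(8,)]
Query 2 returns: [(2,)]

Reason: COUNT(*) counts rows, COUNT(DISTINCT dept) counts unique depts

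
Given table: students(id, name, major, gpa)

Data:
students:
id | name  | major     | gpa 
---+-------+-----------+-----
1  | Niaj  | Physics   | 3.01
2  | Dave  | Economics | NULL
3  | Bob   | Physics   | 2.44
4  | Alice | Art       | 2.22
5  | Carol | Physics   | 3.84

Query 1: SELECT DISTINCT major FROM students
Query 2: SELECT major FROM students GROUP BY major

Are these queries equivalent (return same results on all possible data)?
Yes, equivalent

Both queries return: [('Art',), ('Economics',), ('Physics',)]

Reason: Both get unique majors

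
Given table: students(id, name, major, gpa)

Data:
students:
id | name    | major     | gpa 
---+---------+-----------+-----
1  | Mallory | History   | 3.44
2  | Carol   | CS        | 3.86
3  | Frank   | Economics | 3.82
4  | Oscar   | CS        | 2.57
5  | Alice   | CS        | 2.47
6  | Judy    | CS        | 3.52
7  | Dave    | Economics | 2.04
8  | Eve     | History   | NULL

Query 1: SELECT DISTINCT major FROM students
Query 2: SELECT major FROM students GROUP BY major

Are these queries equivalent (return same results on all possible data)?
Yes, equivalent

Both queries return: [('CS',), ('Economics',), ('History',)]

Reason: Both get unique majors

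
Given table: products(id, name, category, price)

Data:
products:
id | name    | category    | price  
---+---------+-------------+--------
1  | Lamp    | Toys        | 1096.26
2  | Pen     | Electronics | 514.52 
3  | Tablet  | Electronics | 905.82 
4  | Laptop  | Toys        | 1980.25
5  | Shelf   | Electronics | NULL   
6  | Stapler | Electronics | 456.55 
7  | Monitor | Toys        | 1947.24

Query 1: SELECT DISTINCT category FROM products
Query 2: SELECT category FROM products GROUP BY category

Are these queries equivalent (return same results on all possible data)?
Yes, equivalent

Both queries return: [('Electronics',), ('Toys',)]

Reason: Both get unique categorys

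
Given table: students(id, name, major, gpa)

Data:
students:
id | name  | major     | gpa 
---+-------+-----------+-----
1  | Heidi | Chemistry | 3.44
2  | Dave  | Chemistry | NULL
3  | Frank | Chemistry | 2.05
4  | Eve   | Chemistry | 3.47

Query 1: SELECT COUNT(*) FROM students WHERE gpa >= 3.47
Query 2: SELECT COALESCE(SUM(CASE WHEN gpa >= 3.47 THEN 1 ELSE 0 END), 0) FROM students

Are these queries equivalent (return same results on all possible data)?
Yes, equivalent

Both queries return: [(1,)]

Reason: COUNT with WHERE vs conditional SUM (COALESCE handles empty-table NULL)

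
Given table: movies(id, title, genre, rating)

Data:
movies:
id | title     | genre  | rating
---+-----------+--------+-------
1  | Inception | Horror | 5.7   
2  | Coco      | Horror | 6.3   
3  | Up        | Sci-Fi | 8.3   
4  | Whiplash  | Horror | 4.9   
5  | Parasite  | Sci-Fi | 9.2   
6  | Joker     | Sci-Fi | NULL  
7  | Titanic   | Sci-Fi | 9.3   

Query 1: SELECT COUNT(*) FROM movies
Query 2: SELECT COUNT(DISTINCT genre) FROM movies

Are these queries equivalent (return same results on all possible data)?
No, not equivalent

Query 1 returns: [(7,)]
Query 2 returns: [(2,)]

Reason: COUNT(*) counts rows, COUNT(DISTINCT genre) counts unique genres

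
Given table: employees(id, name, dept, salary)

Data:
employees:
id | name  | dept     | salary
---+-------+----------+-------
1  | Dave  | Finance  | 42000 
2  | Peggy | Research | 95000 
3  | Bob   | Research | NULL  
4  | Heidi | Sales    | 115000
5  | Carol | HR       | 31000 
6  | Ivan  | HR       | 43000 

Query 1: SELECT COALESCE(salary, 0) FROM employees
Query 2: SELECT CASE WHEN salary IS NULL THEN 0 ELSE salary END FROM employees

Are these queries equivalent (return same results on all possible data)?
Yes, equivalent

Both queries return: [(0,), (31000,), (42000,), (43000,), (95000,), (115000,)]

Reason: COALESCE vs CASE for NULL handling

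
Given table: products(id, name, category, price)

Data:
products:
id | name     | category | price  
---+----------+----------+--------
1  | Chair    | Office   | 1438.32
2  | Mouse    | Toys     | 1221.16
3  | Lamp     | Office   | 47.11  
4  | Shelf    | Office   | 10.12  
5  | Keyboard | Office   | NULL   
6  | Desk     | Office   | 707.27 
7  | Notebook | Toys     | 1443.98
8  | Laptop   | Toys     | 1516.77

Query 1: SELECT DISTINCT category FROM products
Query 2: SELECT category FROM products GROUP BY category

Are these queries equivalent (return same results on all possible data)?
Yes, equivalent

Both queries return: [('Office',), ('Toys',)]

Reason: Both get unique categorys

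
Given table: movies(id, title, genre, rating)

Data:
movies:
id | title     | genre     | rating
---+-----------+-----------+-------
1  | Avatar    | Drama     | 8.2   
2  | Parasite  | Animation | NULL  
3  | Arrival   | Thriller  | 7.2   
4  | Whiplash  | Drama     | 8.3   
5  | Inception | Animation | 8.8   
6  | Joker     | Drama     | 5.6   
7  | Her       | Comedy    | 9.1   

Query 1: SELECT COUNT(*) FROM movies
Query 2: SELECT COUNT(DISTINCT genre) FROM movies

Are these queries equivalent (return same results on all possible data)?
No, not equivalent

Query 1 returns: [(7,)]
Query 2 returns: [(4,)]

Reason: COUNT(*) counts rows, COUNT(DISTINCT genre) counts unique genres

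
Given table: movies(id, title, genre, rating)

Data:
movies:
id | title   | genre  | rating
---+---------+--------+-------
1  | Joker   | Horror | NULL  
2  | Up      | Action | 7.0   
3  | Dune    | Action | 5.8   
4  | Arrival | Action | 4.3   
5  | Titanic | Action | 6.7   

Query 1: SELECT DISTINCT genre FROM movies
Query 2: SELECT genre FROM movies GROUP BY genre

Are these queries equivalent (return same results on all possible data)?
Yes, equivalent

Both queries return: [('Action',), ('Horror',)]

Reason: Both get unique genres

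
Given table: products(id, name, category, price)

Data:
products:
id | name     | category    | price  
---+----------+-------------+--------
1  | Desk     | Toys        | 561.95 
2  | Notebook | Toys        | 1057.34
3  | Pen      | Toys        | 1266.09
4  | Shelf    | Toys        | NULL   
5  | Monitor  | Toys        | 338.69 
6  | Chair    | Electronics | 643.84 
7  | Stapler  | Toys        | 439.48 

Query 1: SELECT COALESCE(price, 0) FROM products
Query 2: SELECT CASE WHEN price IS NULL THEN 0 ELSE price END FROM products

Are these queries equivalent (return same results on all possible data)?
Yes, equivalent

Both queries return: [(0,), (338.69,), (439.48,), (561.95,), (643.84,), (1057.34,), (1266.09,)]

Reason: COALESCE vs CASE for NULL handling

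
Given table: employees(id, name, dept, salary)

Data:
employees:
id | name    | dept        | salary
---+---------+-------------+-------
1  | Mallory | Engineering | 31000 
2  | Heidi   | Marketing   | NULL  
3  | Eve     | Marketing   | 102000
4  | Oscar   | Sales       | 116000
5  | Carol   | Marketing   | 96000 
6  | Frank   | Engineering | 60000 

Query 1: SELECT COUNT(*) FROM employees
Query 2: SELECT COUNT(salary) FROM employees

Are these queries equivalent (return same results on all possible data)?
No, not equivalent

Query 1 returns: [(6,)]
Query 2 returns: [(5,)]

Reason: COUNT(*) includes NULLs, COUNT(column) excludes them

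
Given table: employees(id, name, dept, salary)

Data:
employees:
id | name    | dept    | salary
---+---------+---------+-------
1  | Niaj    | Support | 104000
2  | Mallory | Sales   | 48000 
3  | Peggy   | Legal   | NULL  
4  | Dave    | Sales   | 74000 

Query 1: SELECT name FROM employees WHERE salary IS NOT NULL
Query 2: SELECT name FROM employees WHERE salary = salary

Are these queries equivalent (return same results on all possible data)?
Yes, equivalent

Both queries return: [('Dave',), ('Mallory',), ('Niaj',)]

Reason: IS NOT NULL vs self-equality (both exclude NULLs)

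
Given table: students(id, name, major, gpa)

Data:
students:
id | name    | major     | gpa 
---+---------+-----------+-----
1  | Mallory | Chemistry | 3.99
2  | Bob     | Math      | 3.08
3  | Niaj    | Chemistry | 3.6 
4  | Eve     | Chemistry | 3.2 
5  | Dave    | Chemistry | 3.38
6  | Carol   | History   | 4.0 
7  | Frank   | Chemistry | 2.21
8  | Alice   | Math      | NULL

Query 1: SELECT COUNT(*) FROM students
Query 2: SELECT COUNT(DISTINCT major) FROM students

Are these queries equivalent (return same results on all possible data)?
No, not equivalent

Query 1 returns: [(8,)]
Query 2 returns: [(3,)]

Reason: COUNT(*) counts rows, COUNT(DISTINCT major) counts unique majors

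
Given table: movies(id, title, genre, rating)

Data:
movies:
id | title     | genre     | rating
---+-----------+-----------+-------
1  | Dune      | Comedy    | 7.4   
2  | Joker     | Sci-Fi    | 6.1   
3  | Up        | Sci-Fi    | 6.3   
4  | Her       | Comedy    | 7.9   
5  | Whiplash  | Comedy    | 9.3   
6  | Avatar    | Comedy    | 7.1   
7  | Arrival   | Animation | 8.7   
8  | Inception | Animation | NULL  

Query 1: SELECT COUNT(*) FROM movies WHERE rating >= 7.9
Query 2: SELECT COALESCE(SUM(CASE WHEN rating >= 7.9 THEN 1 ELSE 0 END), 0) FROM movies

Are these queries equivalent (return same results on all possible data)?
Yes, equivalent

Both queries return: [(3,)]

Reason: COUNT with WHERE vs conditional SUM (COALESCE handles empty-table NULL)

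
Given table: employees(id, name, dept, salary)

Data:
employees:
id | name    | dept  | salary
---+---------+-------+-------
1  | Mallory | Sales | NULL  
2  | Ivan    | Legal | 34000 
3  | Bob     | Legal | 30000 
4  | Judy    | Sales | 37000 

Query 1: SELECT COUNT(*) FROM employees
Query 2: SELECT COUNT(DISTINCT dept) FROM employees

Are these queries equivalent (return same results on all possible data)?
No, not equivalent

Query 1 returns: [(4,)]
Query 2 returns: [(2,)]

Reason: COUNT(*) counts rows, COUNT(DISTINCT dept) counts unique depts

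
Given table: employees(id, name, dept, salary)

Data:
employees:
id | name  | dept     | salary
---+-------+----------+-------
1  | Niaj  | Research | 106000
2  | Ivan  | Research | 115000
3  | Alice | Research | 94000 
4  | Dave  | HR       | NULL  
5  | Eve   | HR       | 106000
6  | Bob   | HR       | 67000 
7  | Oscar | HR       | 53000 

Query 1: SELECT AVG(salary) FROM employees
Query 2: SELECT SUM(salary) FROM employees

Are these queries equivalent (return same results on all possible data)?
No, not equivalent

Query 1 returns: [(90166.66666666667,)]
Query 2 returns: [(541000,)]

Reason: AVG vs SUM give different aggregate values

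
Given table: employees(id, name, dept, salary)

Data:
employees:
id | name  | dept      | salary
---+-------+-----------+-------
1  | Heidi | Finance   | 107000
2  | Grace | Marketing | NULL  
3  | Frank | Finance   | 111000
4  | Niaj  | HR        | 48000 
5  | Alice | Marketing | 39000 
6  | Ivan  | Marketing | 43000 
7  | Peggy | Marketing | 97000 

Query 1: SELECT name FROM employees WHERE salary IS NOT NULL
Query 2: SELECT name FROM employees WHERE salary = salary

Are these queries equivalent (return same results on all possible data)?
Yes, equivalent

Both queries return: [('Alice',), ('Frank',), ('Heidi',), ('Ivan',), ('Niaj',), ('Peggy',)]

Reason: IS NOT NULL vs self-equality (both exclude NULLs)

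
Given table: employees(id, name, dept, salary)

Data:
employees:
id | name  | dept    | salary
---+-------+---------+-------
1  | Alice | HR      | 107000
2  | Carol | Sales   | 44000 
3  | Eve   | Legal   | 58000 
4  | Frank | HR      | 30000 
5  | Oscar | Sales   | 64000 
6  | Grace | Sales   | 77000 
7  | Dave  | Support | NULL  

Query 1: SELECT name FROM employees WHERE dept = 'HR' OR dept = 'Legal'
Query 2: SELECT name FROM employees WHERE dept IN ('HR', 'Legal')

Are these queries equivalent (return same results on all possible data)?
Yes, equivalent

Both queries return: [('Alice',), ('Eve',), ('Frank',)]

Reason: OR vs IN are equivalent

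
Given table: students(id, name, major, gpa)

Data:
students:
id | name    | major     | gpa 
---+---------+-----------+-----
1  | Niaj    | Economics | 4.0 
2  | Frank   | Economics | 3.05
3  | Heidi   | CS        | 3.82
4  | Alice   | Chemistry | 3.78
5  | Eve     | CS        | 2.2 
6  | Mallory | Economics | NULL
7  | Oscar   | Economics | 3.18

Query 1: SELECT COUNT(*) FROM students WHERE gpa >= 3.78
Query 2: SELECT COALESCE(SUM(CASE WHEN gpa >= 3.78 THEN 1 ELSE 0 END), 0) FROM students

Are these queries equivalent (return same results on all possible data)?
Yes, equivalent

Both queries return: [(3,)]

Reason: COUNT with WHERE vs conditional SUM (COALESCE handles empty-table NULL)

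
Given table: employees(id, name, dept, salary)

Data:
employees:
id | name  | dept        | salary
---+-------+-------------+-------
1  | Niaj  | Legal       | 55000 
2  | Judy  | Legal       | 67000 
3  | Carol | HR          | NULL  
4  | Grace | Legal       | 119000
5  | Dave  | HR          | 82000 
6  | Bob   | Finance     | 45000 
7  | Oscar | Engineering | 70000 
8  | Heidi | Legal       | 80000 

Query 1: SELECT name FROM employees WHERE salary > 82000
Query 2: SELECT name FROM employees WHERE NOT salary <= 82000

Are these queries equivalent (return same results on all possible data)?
Yes, equivalent

Both queries return: [('Grace',)]

Reason: Both filter salary > 82000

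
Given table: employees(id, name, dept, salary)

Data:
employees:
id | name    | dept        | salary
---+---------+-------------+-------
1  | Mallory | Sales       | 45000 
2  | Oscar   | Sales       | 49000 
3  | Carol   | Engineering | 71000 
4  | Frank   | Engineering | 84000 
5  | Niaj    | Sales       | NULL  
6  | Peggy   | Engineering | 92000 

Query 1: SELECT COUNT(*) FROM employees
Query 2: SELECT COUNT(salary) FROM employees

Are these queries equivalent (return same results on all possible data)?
No, not equivalent

Query 1 returns: [(6,)]
Query 2 returns: [(5,)]

Reason: COUNT(*) includes NULLs, COUNT(column) excludes them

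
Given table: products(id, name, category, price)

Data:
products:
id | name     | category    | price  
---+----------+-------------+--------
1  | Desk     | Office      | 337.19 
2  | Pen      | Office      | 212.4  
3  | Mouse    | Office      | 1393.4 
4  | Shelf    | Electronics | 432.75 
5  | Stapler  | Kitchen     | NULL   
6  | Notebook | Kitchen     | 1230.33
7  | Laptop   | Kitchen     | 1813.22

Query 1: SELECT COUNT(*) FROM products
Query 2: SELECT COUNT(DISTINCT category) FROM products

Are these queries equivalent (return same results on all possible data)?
No, not equivalent

Query 1 returns: [(7,)]
Query 2 returns: [(3,)]

Reason: COUNT(*) counts rows, COUNT(DISTINCT category) counts unique categorys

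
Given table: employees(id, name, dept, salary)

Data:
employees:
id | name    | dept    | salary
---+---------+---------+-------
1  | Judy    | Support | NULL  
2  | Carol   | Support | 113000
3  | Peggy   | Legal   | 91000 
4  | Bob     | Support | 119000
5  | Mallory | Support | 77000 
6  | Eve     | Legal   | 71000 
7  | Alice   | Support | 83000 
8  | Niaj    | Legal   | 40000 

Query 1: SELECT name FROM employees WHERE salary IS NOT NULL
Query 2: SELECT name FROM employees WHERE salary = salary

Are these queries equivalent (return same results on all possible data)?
Yes, equivalent

Both queries return: [('Alice',), ('Bob',), ('Carol',), ('Eve',), ('Mallory',), ('Niaj',), ('Peggy',)]

Reason: IS NOT NULL vs self-equality (both exclude NULLs)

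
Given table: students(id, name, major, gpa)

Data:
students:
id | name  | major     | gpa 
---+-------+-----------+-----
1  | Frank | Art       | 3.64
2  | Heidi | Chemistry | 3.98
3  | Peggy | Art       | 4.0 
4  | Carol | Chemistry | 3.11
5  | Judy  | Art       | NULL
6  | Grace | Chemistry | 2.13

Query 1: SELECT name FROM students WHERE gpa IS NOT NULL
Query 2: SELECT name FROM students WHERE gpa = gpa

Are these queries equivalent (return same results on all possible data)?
Yes, equivalent

Both queries return: [('Carol',), ('Frank',), ('Grace',), ('Heidi',), ('Peggy',)]

Reason: IS NOT NULL vs self-equality (both exclude NULLs)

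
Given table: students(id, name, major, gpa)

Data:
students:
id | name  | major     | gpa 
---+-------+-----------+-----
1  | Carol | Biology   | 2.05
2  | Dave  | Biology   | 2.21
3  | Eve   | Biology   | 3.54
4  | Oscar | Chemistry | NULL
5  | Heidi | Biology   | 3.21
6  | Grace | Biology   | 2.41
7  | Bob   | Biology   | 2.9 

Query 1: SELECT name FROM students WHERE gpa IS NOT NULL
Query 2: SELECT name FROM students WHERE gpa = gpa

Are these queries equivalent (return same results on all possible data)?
Yes, equivalent

Both queries return: [('Bob',), ('Carol',), ('Dave',), ('Eve',), ('Grace',), ('Heidi',)]

Reason: IS NOT NULL vs self-equality (both exclude NULLs)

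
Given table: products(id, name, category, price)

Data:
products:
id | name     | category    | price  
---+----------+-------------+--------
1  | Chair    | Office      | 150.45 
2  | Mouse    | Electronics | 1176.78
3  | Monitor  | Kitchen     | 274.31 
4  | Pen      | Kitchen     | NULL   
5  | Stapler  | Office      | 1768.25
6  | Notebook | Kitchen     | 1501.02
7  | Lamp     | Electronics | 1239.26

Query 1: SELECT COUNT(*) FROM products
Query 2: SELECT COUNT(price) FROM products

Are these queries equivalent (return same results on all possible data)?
No, not equivalent

Query 1 returns: [(7,)]
Query 2 returns: [(6,)]

Reason: COUNT(*) includes NULLs, COUNT(column) excludes them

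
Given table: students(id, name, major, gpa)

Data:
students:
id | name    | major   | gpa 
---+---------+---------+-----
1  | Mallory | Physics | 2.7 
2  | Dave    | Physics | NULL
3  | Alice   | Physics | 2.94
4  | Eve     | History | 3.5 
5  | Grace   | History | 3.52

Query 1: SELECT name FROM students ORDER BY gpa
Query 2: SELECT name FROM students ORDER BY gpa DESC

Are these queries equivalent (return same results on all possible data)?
No, not equivalent

Query 1 returns: [('Dave',), ('Mallory',), ('Alice',), ('Eve',), ('Grace',)]
Query 2 returns: [('Grace',), ('Eve',), ('Alice',), ('Mallory',), ('Dave',)]

Reason: ASC vs DESC gives opposite ordering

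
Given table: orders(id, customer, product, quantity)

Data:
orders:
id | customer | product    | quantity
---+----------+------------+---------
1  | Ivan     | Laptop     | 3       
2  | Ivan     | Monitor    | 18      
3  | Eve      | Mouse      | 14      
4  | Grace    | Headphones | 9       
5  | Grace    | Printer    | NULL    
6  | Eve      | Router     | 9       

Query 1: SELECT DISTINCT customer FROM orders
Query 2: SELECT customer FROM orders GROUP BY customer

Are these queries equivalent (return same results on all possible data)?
Yes, equivalent

Both queries return: [('Eve',), ('Grace',), ('Ivan',)]

Reason: Both get unique customers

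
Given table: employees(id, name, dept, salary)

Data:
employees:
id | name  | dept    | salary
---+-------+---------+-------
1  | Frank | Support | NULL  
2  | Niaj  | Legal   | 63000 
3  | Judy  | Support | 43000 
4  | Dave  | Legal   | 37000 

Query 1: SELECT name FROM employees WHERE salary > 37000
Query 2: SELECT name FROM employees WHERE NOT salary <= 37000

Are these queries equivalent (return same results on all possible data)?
Yes, equivalent

Both queries return: [('Judy',), ('Niaj',)]

Reason: Both filter salary > 37000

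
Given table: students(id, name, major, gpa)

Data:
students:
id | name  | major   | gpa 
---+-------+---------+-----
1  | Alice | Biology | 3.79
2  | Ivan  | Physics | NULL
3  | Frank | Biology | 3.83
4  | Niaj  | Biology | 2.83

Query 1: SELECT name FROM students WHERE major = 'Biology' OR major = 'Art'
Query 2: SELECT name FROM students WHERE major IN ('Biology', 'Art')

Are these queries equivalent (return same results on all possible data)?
Yes, equivalent

Both queries return: [('Alice',), ('Frank',), ('Niaj',)]

Reason: OR vs IN are equivalent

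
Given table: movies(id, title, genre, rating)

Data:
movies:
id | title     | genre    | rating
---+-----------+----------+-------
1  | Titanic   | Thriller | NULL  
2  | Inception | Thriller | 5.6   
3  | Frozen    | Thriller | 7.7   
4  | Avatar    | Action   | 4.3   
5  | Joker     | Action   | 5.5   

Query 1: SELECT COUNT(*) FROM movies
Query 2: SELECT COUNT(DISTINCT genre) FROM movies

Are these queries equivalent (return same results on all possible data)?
No, not equivalent

Query 1 returns: [(5,)]
Query 2 returns: [(2,)]

Reason: COUNT(*) counts rows, COUNT(DISTINCT genre) counts unique genres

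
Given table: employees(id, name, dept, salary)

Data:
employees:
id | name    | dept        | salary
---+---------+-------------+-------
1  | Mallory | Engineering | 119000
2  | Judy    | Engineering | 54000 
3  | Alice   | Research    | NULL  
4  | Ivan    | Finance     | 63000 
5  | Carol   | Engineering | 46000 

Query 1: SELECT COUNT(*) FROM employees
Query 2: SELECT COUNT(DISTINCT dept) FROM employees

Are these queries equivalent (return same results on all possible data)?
No, not equivalent

Query 1 returns: [(5,)]
Query 2 returns: [(3,)]

Reason: COUNT(*) counts rows, COUNT(DISTINCT dept) counts unique depts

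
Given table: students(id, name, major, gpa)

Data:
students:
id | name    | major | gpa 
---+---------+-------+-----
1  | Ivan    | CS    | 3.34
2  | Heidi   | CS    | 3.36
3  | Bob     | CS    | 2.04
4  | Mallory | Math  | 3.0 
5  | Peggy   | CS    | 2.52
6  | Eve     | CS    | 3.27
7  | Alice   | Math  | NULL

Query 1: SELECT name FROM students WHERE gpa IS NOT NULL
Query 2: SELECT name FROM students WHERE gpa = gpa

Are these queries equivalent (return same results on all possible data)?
Yes, equivalent

Both queries return: [('Bob',), ('Eve',), ('Heidi',), ('Ivan',), ('Mallory',), ('Peggy',)]

Reason: IS NOT NULL vs self-equality (both exclude NULLs)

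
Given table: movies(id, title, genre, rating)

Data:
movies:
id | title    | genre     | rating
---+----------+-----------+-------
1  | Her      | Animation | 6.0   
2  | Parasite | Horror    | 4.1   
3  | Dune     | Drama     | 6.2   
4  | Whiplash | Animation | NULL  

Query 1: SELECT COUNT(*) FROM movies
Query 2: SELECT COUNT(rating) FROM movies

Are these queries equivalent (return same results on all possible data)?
No, not equivalent

Query 1 returns: [(4,)]
Query 2 returns: [(3,)]

Reason: COUNT(*) includes NULLs, COUNT(column) excludes them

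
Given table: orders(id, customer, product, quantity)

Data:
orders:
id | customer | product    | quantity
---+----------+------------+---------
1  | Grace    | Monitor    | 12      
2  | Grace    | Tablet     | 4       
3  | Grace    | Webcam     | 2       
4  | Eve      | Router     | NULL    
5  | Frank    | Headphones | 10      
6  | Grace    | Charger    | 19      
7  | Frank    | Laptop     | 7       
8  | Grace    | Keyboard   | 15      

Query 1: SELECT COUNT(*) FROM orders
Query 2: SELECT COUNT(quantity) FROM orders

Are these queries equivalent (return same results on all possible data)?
No, not equivalent

Query 1 returns: [(8,)]
Query 2 returns: [(7,)]

Reason: COUNT(*) includes NULLs, COUNT(column) excludes them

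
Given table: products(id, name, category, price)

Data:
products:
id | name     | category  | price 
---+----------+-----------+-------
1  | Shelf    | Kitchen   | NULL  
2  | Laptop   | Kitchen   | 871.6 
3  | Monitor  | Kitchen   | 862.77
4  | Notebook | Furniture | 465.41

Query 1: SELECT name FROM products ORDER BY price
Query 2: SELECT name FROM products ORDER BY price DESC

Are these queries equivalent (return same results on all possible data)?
No, not equivalent

Query 1 returns: [('Shelf',), ('Notebook',), ('Monitor',), ('Laptop',)]
Query 2 returns: [('Laptop',), ('Monitor',), ('Notebook',), ('Shelf',)]

Reason: ASC vs DESC gives opposite ordering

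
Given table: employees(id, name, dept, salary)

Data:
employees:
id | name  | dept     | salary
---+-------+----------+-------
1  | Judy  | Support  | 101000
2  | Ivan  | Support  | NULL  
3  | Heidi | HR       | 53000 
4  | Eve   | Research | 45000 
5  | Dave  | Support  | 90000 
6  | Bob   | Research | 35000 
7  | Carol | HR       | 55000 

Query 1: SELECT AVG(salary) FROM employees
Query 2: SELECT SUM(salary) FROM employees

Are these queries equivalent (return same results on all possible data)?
No, not equivalent

Query 1 returns: [(63166.666666666664,)]
Query 2 returns: [(379000,)]

Reason: AVG vs SUM give different aggregate values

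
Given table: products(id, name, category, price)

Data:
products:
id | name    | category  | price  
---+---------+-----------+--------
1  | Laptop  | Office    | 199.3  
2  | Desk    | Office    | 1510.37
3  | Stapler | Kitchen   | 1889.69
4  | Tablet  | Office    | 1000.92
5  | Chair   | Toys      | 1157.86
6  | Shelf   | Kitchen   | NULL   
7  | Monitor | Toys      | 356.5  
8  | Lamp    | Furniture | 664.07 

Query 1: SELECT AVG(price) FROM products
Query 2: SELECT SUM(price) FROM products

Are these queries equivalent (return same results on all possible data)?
No, not equivalent

Query 1 returns: [(968.3871428571429,)]
Query 2 returns: [(6778.71,)]

Reason: AVG vs SUM give different aggregate values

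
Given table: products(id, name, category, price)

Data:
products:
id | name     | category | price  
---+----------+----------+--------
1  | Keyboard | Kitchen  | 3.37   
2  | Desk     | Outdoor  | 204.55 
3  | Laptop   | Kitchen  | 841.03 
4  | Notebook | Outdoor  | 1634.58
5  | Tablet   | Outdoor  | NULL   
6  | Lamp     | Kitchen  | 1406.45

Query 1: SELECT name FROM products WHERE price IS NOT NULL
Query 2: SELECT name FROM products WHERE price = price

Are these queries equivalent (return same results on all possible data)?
Yes, equivalent

Both queries return: [('Desk',), ('Keyboard',), ('Lamp',), ('Laptop',), ('Notebook',)]

Reason: IS NOT NULL vs self-equality (both exclude NULLs)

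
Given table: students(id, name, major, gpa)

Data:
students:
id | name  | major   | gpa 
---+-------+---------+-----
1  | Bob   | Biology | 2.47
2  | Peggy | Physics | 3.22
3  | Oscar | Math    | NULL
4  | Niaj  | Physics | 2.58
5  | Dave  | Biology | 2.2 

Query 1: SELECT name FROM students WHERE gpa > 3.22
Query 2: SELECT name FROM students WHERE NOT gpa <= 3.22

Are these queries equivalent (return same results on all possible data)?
Yes, equivalent

Both queries return: []

Reason: Both filter gpa > 3.22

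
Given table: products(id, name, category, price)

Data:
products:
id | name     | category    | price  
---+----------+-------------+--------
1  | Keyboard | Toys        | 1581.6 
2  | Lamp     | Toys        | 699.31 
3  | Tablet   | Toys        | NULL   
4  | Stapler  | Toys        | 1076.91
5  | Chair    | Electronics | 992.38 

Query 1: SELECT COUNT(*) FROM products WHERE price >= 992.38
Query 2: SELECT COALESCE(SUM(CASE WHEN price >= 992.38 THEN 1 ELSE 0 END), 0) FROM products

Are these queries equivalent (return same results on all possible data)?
Yes, equivalent

Both queries return: [(3,)]

Reason: COUNT with WHERE vs conditional SUM (COALESCE handles empty-table NULL)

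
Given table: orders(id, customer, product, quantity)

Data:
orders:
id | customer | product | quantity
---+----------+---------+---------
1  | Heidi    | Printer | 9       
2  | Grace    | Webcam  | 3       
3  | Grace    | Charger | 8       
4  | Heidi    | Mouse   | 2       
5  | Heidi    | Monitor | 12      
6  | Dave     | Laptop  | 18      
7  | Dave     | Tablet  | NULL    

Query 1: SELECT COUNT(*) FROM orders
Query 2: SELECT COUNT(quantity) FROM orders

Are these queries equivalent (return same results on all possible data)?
No, not equivalent

Query 1 returns: [(7,)]
Query 2 returns: [(6,)]

Reason: COUNT(*) includes NULLs, COUNT(column) excludes them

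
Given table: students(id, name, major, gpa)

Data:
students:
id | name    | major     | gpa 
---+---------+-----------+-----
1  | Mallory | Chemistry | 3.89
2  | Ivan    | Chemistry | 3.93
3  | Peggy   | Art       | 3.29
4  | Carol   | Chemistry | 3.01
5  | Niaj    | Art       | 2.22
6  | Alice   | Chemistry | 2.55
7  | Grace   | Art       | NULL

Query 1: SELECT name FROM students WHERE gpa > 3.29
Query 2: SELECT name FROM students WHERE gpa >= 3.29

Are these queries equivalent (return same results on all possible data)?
No, not equivalent

Query 1 returns: [('Mallory',), ('Ivan',)]
Query 2 returns: [('Mallory',), ('Ivan',), ('Peggy',)]

Reason: > vs >= gives different results when gpa = 3.29 exists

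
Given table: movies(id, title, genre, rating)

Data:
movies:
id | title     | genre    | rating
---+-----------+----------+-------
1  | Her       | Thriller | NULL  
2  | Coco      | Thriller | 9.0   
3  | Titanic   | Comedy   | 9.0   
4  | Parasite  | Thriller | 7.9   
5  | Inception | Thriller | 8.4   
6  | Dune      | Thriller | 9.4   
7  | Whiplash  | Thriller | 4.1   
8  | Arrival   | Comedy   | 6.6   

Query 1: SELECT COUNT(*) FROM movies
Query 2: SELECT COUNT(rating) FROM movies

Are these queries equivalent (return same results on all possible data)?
No, not equivalent

Query 1 returns: [(8,)]
Query 2 returns: [(7,)]

Reason: COUNT(*) includes NULLs, COUNT(column) excludes them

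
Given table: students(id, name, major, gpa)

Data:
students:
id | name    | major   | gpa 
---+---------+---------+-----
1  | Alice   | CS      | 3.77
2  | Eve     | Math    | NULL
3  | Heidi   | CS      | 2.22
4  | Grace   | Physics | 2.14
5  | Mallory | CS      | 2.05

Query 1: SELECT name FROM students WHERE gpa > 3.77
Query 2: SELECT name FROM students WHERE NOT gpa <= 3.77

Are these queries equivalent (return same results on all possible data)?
Yes, equivalent

Both queries return: []

Reason: Both filter gpa > 3.77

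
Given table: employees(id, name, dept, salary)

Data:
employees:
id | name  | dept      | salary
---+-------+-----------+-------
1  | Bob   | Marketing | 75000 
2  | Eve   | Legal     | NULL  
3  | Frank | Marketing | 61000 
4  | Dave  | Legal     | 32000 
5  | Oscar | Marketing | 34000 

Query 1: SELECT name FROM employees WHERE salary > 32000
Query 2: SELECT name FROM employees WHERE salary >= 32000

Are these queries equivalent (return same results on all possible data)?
No, not equivalent

Query 1 returns: [('Bob',), ('Frank',), ('Oscar',)]
Query 2 returns: [('Bob',), ('Frank',), ('Dave',), ('Oscar',)]

Reason: > vs >= gives different results when salary = 32000 exists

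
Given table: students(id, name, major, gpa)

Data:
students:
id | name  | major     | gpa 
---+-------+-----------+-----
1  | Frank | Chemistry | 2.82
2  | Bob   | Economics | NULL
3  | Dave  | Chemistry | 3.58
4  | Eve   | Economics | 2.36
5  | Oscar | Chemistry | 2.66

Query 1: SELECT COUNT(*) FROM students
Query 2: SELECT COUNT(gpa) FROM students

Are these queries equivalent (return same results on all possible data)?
No, not equivalent

Query 1 returns: [(5,)]
Query 2 returns: [(4,)]

Reason: COUNT(*) includes NULLs, COUNT(column) excludes them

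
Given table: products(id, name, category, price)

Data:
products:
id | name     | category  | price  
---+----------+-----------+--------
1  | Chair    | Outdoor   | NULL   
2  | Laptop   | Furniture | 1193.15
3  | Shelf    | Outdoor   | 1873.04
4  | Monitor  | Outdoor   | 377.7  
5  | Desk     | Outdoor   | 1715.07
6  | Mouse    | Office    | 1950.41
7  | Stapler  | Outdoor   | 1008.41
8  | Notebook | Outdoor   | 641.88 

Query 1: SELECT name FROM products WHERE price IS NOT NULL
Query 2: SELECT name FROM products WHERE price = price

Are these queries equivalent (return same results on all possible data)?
Yes, equivalent

Both queries return: [('Desk',), ('Laptop',), ('Monitor',), ('Mouse',), ('Notebook',), ('Shelf',), ('Stapler',)]

Reason: IS NOT NULL vs self-equality (both exclude NULLs)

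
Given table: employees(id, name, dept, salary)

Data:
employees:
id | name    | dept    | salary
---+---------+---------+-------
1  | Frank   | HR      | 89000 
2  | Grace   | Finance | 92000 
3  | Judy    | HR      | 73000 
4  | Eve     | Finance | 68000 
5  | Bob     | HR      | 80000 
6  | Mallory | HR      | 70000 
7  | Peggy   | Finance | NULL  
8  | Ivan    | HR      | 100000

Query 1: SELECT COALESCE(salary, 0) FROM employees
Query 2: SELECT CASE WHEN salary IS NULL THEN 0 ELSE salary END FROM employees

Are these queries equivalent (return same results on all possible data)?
Yes, equivalent

Both queries return: [(0,), (68000,), (70000,), (73000,), (80000,), (89000,), (92000,), (100000,)]

Reason: COALESCE vs CASE for NULL handling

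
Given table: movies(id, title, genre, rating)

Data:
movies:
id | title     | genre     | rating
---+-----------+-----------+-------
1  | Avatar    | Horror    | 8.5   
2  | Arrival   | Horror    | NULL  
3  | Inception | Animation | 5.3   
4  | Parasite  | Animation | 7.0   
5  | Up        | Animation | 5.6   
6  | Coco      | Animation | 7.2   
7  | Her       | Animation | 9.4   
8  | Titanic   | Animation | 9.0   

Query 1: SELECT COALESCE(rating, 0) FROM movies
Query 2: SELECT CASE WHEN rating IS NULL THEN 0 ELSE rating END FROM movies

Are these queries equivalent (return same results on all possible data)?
Yes, equivalent

Both queries return: [(0,), (5.3,), (5.6,), (7.0,), (7.2,), (8.5,), (9.0,), (9.4,)]

Reason: COALESCE vs CASE for NULL handling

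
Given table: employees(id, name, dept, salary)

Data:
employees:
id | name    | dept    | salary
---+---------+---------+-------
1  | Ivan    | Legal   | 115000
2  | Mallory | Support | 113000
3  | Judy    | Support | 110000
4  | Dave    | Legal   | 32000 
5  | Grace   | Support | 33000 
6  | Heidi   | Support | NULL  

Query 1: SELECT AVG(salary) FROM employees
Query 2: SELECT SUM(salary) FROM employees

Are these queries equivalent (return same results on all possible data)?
No, not equivalent

Query 1 returns: [(80600.0,)]
Query 2 returns: [(403000,)]

Reason: AVG vs SUM give different aggregate values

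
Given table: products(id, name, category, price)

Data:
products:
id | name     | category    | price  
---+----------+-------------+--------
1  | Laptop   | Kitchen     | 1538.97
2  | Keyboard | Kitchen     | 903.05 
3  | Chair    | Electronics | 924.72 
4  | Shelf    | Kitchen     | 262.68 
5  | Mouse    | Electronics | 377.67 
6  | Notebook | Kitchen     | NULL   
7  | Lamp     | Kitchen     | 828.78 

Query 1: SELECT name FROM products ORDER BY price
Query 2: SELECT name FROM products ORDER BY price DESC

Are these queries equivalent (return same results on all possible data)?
No, not equivalent

Query 1 returns: [('Notebook',), ('Shelf',), ('Mouse',), ('Lamp',), ('Keyboard',), ('Chair',), ('Laptop',)]
Query 2 returns: [('Laptop',), ('Chair',), ('Keyboard',), ('Lamp',), ('Mouse',), ('Shelf',), ('Notebook',)]

Reason: ASC vs DESC gives opposite ordering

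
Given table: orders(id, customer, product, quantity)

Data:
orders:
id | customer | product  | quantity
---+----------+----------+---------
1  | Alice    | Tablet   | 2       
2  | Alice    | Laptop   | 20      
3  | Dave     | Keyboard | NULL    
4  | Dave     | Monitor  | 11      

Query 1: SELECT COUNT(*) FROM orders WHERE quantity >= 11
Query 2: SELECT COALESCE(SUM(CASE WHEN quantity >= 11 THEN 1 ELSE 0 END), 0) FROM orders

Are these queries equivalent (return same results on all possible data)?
Yes, equivalent

Both queries return: [(2,)]

Reason: COUNT with WHERE vs conditional SUM (COALESCE handles empty-table NULL)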